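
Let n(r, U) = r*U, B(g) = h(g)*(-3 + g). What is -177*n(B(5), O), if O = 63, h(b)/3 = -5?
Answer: 334530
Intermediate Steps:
h(b) = -15 (h(b) = 3*(-5) = -15)
B(g) = 45 - 15*g (B(g) = -15*(-3 + g) = 45 - 15*g)
n(r, U) = U*r
-177*n(B(5), O) = -11151*(45 - 15*5) = -11151*(45 - 75) = -11151*(-30) = -177*(-1890) = 334530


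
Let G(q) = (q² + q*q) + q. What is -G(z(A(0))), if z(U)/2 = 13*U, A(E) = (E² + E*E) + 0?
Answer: 0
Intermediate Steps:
A(E) = 2*E² (A(E) = (E² + E²) + 0 = 2*E² + 0 = 2*E²)
z(U) = 26*U (z(U) = 2*(13*U) = 26*U)
G(q) = q + 2*q² (G(q) = (q² + q²) + q = 2*q² + q = q + 2*q²)
-G(z(A(0))) = -26*(2*0²)*(1 + 2*(26*(2*0²))) = -26*(2*0)*(1 + 2*(26*(2*0))) = -26*0*(1 + 2*(26*0)) = -0*(1 + 2*0) = -0*(1 + 0) = -0 = -1*0 = 0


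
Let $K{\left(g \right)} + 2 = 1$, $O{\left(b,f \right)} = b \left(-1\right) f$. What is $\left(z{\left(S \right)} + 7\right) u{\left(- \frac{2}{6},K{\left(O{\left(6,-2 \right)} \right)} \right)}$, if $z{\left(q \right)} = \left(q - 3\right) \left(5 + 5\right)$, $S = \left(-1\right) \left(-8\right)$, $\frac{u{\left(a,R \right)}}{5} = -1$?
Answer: $-285$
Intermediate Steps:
$O{\left(b,f \right)} = - b f$
$K{\left(g \right)} = -1$ ($K{\left(g \right)} = -2 + 1 = -1$)
$u{\left(a,R \right)} = -5$ ($u{\left(a,R \right)} = 5 \left(-1\right) = -5$)
$S = 8$
$z{\left(q \right)} = -30 + 10 q$ ($z{\left(q \right)} = \left(-3 + q\right) 10 = -30 + 10 q$)
$\left(z{\left(S \right)} + 7\right) u{\left(- \frac{2}{6},K{\left(O{\left(6,-2 \right)} \right)} \right)} = \left(\left(-30 + 10 \cdot 8\right) + 7\right) \left(-5\right) = \left(\left(-30 + 80\right) + 7\right) \left(-5\right) = \left(50 + 7\right) \left(-5\right) = 57 \left(-5\right) = -285$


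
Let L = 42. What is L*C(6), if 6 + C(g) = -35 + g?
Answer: -1470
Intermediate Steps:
C(g) = -41 + g (C(g) = -6 + (-35 + g) = -41 + g)
L*C(6) = 42*(-41 + 6) = 42*(-35) = -1470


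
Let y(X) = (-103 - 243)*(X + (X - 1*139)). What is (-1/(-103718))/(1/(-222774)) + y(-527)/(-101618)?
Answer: -16362589234/2634903931 ≈ -6.2099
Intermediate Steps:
y(X) = 48094 - 692*X (y(X) = -346*(X + (X - 139)) = -346*(X + (-139 + X)) = -346*(-139 + 2*X) = 48094 - 692*X)
(-1/(-103718))/(1/(-222774)) + y(-527)/(-101618) = (-1/(-103718))/(1/(-222774)) + (48094 - 692*(-527))/(-101618) = (-1*(-1/103718))/(-1/222774) + (48094 + 364684)*(-1/101618) = (1/103718)*(-222774) + 412778*(-1/101618) = -111387/51859 - 206389/50809 = -16362589234/2634903931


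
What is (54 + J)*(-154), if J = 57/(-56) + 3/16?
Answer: -65505/8 ≈ -8188.1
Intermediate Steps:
J = -93/112 (J = 57*(-1/56) + 3*(1/16) = -57/56 + 3/16 = -93/112 ≈ -0.83036)
(54 + J)*(-154) = (54 - 93/112)*(-154) = (5955/112)*(-154) = -65505/8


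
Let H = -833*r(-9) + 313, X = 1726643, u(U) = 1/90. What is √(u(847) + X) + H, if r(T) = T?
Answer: 7810 + √1553978710/30 ≈ 9124.0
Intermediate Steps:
u(U) = 1/90
H = 7810 (H = -833*(-9) + 313 = 7497 + 313 = 7810)
√(u(847) + X) + H = √(1/90 + 1726643) + 7810 = √(155397871/90) + 7810 = √1553978710/30 + 7810 = 7810 + √1553978710/30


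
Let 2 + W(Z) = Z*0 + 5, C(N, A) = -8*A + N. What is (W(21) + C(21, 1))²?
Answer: 256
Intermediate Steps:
C(N, A) = N - 8*A
W(Z) = 3 (W(Z) = -2 + (Z*0 + 5) = -2 + (0 + 5) = -2 + 5 = 3)
(W(21) + C(21, 1))² = (3 + (21 - 8*1))² = (3 + (21 - 8))² = (3 + 13)² = 16² = 256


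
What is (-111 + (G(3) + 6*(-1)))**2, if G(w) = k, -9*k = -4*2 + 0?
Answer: 1092025/81 ≈ 13482.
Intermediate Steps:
k = 8/9 (k = -(-4*2 + 0)/9 = -(-8 + 0)/9 = -1/9*(-8) = 8/9 ≈ 0.88889)
G(w) = 8/9
(-111 + (G(3) + 6*(-1)))**2 = (-111 + (8/9 + 6*(-1)))**2 = (-111 + (8/9 - 6))**2 = (-111 - 46/9)**2 = (-1045/9)**2 = 1092025/81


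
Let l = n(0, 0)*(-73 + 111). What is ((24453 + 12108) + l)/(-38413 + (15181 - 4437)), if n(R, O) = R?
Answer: -12187/9223 ≈ -1.3214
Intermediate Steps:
l = 0 (l = 0*(-73 + 111) = 0*38 = 0)
((24453 + 12108) + l)/(-38413 + (15181 - 4437)) = ((24453 + 12108) + 0)/(-38413 + (15181 - 4437)) = (36561 + 0)/(-38413 + 10744) = 36561/(-27669) = 36561*(-1/27669) = -12187/9223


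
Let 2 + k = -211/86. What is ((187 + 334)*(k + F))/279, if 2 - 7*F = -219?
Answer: 8505325/167958 ≈ 50.640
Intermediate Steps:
F = 221/7 (F = 2/7 - ⅐*(-219) = 2/7 + 219/7 = 221/7 ≈ 31.571)
k = -383/86 (k = -2 - 211/86 = -383/86 ≈ -4.4535)
((187 + 334)*(k + F))/279 = ((187 + 334)*(-383/86 + 221/7))/279 = (521*(16325/602))*(1/279) = (8505325/602)*(1/279) = 8505325/167958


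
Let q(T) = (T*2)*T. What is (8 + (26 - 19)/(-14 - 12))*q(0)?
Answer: 0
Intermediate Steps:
q(T) = 2*T² (q(T) = (2*T)*T = 2*T²)
(8 + (26 - 19)/(-14 - 12))*q(0) = (8 + (26 - 19)/(-14 - 12))*(2*0²) = (8 + 7/(-26))*(2*0) = (8 + 7*(-1/26))*0 = (8 - 7/26)*0 = (201/26)*0 = 0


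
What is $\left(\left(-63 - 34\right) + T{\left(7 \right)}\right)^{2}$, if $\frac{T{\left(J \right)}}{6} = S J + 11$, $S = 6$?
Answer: $48841$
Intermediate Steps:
$T{\left(J \right)} = 66 + 36 J$ ($T{\left(J \right)} = 6 \left(6 J + 11\right) = 6 \left(11 + 6 J\right) = 66 + 36 J$)
$\left(\left(-63 - 34\right) + T{\left(7 \right)}\right)^{2} = \left(\left(-63 - 34\right) + \left(66 + 36 \cdot 7\right)\right)^{2} = \left(-97 + \left(66 + 252\right)\right)^{2} = \left(-97 + 318\right)^{2} = 221^{2} = 48841$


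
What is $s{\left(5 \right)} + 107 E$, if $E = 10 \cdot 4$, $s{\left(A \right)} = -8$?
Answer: $4272$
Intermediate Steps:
$E = 40$
$s{\left(5 \right)} + 107 E = -8 + 107 \cdot 40 = -8 + 4280 = 4272$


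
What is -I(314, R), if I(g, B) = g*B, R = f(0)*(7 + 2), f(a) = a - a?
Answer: 0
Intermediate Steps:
f(a) = 0
R = 0 (R = 0*(7 + 2) = 0*9 = 0)
I(g, B) = B*g
-I(314, R) = -0*314 = -1*0 = 0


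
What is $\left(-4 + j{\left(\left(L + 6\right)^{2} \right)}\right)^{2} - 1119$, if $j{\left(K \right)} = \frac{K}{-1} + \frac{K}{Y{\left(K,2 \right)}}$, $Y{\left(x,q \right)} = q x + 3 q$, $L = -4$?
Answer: $- \frac{51915}{49} \approx -1059.5$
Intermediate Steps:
$Y{\left(x,q \right)} = 3 q + q x$
$j{\left(K \right)} = - K + \frac{K}{6 + 2 K}$ ($j{\left(K \right)} = \frac{K}{-1} + \frac{K}{2 \left(3 + K\right)} = K \left(-1\right) + \frac{K}{6 + 2 K} = - K + \frac{K}{6 + 2 K}$)
$\left(-4 + j{\left(\left(L + 6\right)^{2} \right)}\right)^{2} - 1119 = \left(-4 + \left(- \left(-4 + 6\right)^{2} + \frac{\left(-4 + 6\right)^{2}}{6 + 2 \left(-4 + 6\right)^{2}}\right)\right)^{2} - 1119 = \left(-4 - \left(4 - \frac{2^{2}}{6 + 2 \cdot 2^{2}}\right)\right)^{2} - 1119 = \left(-4 + \left(\left(-1\right) 4 + \frac{4}{6 + 2 \cdot 4}\right)\right)^{2} - 1119 = \left(-4 - \left(4 - \frac{4}{6 + 8}\right)\right)^{2} - 1119 = \left(-4 - \left(4 - \frac{4}{14}\right)\right)^{2} - 1119 = \left(-4 + \left(-4 + 4 \cdot \frac{1}{14}\right)\right)^{2} - 1119 = \left(-4 + \left(-4 + \frac{2}{7}\right)\right)^{2} - 1119 = \left(-4 - \frac{26}{7}\right)^{2} - 1119 = \left(- \frac{54}{7}\right)^{2} - 1119 = \frac{2916}{49} - 1119 = - \frac{51915}{49}$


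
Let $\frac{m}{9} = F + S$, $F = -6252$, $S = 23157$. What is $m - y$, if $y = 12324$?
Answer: $139821$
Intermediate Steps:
$m = 152145$ ($m = 9 \left(-6252 + 23157\right) = 9 \cdot 16905 = 152145$)
$m - y = 152145 - 12324 = 139821$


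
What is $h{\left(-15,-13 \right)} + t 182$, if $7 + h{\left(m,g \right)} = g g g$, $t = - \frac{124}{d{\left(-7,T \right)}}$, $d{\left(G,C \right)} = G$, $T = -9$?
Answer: $1020$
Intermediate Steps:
$t = \frac{124}{7}$ ($t = - \frac{124}{-7} = \left(-124\right) \left(- \frac{1}{7}\right) = \frac{124}{7} \approx 17.714$)
$h{\left(m,g \right)} = -7 + g^{3}$ ($h{\left(m,g \right)} = -7 + g g g = -7 + g^{2} g = -7 + g^{3}$)
$h{\left(-15,-13 \right)} + t 182 = \left(-7 + \left(-13\right)^{3}\right) + \frac{124}{7} \cdot 182 = \left(-7 - 2197\right) + 3224 = -2204 + 3224 = 1020$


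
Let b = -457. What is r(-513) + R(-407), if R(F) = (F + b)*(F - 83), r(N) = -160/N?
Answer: 217183840/513 ≈ 4.2336e+5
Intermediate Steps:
R(F) = (-457 + F)*(-83 + F) (R(F) = (F - 457)*(F - 83) = (-457 + F)*(-83 + F))
r(-513) + R(-407) = -160/(-513) + (37931 + (-407)² - 540*(-407)) = -160*(-1/513) + (37931 + 165649 + 219780) = 160/513 + 423360 = 217183840/513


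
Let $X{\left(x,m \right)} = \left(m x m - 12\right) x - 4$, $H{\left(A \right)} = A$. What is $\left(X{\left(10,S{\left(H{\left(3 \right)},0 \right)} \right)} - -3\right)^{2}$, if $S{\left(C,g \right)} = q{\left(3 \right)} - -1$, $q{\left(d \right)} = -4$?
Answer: $606841$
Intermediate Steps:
$S{\left(C,g \right)} = -3$ ($S{\left(C,g \right)} = -4 - -1 = -4 + 1 = -3$)
$X{\left(x,m \right)} = -4 + x \left(-12 + x m^{2}\right)$ ($X{\left(x,m \right)} = \left(x m^{2} - 12\right) x - 4 = \left(-12 + x m^{2}\right) x - 4 = x \left(-12 + x m^{2}\right) - 4 = -4 + x \left(-12 + x m^{2}\right)$)
$\left(X{\left(10,S{\left(H{\left(3 \right)},0 \right)} \right)} - -3\right)^{2} = \left(\left(-4 - 120 + \left(-3\right)^{2} \cdot 10^{2}\right) - -3\right)^{2} = \left(\left(-4 - 120 + 9 \cdot 100\right) + 3\right)^{2} = \left(\left(-4 - 120 + 900\right) + 3\right)^{2} = \left(776 + 3\right)^{2} = 779^{2} = 606841$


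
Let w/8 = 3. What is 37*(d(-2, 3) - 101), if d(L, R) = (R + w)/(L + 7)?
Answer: -17686/5 ≈ -3537.2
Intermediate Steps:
w = 24 (w = 8*3 = 24)
d(L, R) = (24 + R)/(7 + L) (d(L, R) = (R + 24)/(L + 7) = (24 + R)/(7 + L))
37*(d(-2, 3) - 101) = 37*((24 + 3)/(7 - 2) - 101) = 37*(27/5 - 101) = 37*(-478/5) = -17686/5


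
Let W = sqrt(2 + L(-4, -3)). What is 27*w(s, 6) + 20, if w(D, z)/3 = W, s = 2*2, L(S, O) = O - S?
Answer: 20 + 81*sqrt(3) ≈ 160.30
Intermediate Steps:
W = sqrt(3) (W = sqrt(2 + (-3 - 1*(-4))) = sqrt(2 + (-3 + 4)) = sqrt(2 + 1) = sqrt(3) ≈ 1.7320)
s = 4
w(D, z) = 3*sqrt(3)
27*w(s, 6) + 20 = 27*(3*sqrt(3)) + 20 = 81*sqrt(3) + 20 = 20 + 81*sqrt(3)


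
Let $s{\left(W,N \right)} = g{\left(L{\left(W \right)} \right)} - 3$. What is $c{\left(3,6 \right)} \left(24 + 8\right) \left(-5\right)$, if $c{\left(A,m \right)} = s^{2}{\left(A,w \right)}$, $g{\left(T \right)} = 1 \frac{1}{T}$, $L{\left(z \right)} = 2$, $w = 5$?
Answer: $-1000$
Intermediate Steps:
$g{\left(T \right)} = \frac{1}{T}$
$s{\left(W,N \right)} = - \frac{5}{2}$ ($s{\left(W,N \right)} = \frac{1}{2} - 3 = - \frac{5}{2}$)
$c{\left(A,m \right)} = \frac{25}{4}$ ($c{\left(A,m \right)} = \left(- \frac{5}{2}\right)^{2} = \frac{25}{4}$)
$c{\left(3,6 \right)} \left(24 + 8\right) \left(-5\right) = \frac{25 \left(24 + 8\right)}{4} \left(-5\right) = \frac{25}{4} \cdot 32 \left(-5\right) = 200 \left(-5\right) = -1000$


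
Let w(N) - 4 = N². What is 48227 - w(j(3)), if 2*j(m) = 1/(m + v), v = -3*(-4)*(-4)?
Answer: 390606299/8100 ≈ 48223.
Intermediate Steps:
v = -48 (v = 12*(-4) = -48)
j(m) = 1/(2*(-48 + m)) (j(m) = 1/(2*(m - 48)) = 1/(2*(-48 + m)))
w(N) = 4 + N²
48227 - w(j(3)) = 48227 - (4 + (1/(2*(-48 + 3)))²) = 48227 - (4 + ((½)/(-45))²) = 48227 - (4 + ((½)*(-1/45))²) = 48227 - (4 + (-1/90)²) = 48227 - (4 + 1/8100) = 48227 - 1*32401/8100 = 48227 - 32401/8100 = 390606299/8100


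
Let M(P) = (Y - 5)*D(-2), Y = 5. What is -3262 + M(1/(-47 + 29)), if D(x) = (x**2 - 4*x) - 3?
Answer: -3262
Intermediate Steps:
D(x) = -3 + x**2 - 4*x
M(P) = 0 (M(P) = (5 - 5)*(-3 + (-2)**2 - 4*(-2)) = 0*(-3 + 4 + 8) = 0*9 = 0)
-3262 + M(1/(-47 + 29)) = -3262 + 0 = -3262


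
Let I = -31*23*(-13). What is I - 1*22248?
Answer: -12979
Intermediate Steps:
I = 9269 (I = -713*(-13) = 9269)
I - 1*22248 = 9269 - 1*22248 = 9269 - 22248 = -12979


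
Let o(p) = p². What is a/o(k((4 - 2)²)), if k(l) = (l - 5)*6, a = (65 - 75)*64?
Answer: -160/9 ≈ -17.778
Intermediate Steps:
a = -640 (a = -10*64 = -640)
k(l) = -30 + 6*l (k(l) = (-5 + l)*6 = -30 + 6*l)
a/o(k((4 - 2)²)) = -640/(-30 + 6*(4 - 2)²)² = -640/(-30 + 6*2²)² = -640/(-30 + 6*4)² = -640/(-30 + 24)² = -640/((-6)²) = -640/36 = -640*1/36 = -160/9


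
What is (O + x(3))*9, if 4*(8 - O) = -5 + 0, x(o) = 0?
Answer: 333/4 ≈ 83.250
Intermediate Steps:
O = 37/4 (O = 8 - (-5 + 0)/4 = 8 - ¼*(-5) = 8 + 5/4 = 37/4 ≈ 9.2500)
(O + x(3))*9 = (37/4 + 0)*9 = (37/4)*9 = 333/4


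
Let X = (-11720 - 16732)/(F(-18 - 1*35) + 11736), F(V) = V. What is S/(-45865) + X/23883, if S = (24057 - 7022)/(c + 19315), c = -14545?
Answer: -731853904381/4069600454821230 ≈ -0.00017983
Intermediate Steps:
S = 3407/954 (S = (24057 - 7022)/(-14545 + 19315) = 17035/4770 = 17035*(1/4770) = 3407/954 ≈ 3.5713)
X = -28452/11683 (X = (-11720 - 16732)/((-18 - 1*35) + 11736) = -28452/((-18 - 35) + 11736) = -28452/(-53 + 11736) = -28452/11683 ≈ -2.4353)
S/(-45865) + X/23883 = (3407/954)/(-45865) - 28452/11683/23883 = (3407/954)*(-1/45865) - 28452/11683*1/23883 = -3407/43755210 - 9484/93008363 = -731853904381/4069600454821230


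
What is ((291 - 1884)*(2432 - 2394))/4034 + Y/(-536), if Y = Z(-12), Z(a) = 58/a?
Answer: -97280179/6486672 ≈ -14.997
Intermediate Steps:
Y = -29/6 (Y = 58/(-12) = 58*(-1/12) = -29/6 ≈ -4.8333)
((291 - 1884)*(2432 - 2394))/4034 + Y/(-536) = ((291 - 1884)*(2432 - 2394))/4034 - 29/6/(-536) = -1593*38*(1/4034) - 29/6*(-1/536) = -60534*1/4034 + 29/3216 = -30267/2017 + 29/3216 = -97280179/6486672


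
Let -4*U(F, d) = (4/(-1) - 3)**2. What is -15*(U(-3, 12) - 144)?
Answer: 9375/4 ≈ 2343.8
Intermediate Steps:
U(F, d) = -49/4 (U(F, d) = -(4/(-1) - 3)**2/4 = -(4*(-1) - 3)**2/4 = -(-4 - 3)**2/4 = -1/4*(-7)**2 = -1/4*49 = -49/4)
-15*(U(-3, 12) - 144) = -15*(-49/4 - 144) = -15*(-625/4) = 9375/4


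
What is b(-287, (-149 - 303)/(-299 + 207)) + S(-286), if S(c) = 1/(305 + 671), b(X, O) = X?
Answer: -280111/976 ≈ -287.00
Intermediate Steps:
S(c) = 1/976
b(-287, (-149 - 303)/(-299 + 207)) + S(-286) = -287 + 1/976 = -280111/976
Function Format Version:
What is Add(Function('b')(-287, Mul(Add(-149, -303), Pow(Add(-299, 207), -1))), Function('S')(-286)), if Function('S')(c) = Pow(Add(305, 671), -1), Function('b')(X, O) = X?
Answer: Rational(-280111, 976) ≈ -287.00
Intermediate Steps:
Function('S')(c) = Rational(1, 976) (Function('S')(c) = Pow(976, -1) = Rational(1, 976))
Add(Function('b')(-287, Mul(Add(-149, -303), Pow(Add(-299, 207), -1))), Function('S')(-286)) = Add(-287, Rational(1, 976)) = Rational(-280111, 976)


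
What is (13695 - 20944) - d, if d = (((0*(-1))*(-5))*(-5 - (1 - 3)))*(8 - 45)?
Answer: -7249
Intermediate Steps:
d = 0 (d = ((0*(-5))*(-5 - 1*(-2)))*(-37) = (0*(-5 + 2))*(-37) = (0*(-3))*(-37) = 0*(-37) = 0)
(13695 - 20944) - d = (13695 - 20944) - 1*0 = -7249 + 0 = -7249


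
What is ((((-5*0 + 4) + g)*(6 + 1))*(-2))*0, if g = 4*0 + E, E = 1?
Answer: 0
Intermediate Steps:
g = 1 (g = 4*0 + 1 = 0 + 1 = 1)
((((-5*0 + 4) + g)*(6 + 1))*(-2))*0 = ((((-5*0 + 4) + 1)*(6 + 1))*(-2))*0 = ((((0 + 4) + 1)*7)*(-2))*0 = (((4 + 1)*7)*(-2))*0 = ((5*7)*(-2))*0 = (35*(-2))*0 = -70*0 = 0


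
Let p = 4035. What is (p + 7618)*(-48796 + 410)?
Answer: -563842058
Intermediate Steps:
(p + 7618)*(-48796 + 410) = (4035 + 7618)*(-48796 + 410) = 11653*(-48386) = -563842058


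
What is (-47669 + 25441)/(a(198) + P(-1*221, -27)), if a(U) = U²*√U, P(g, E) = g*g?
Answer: 1085637748/301931372687 - 2614279536*√22/301931372687 ≈ -0.037016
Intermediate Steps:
P(g, E) = g²
a(U) = U^(5/2)
(-47669 + 25441)/(a(198) + P(-1*221, -27)) = (-47669 + 25441)/(198^(5/2) + (-1*221)²) = -22228/(117612*√22 + (-221)²) = -22228/(117612*√22 + 48841) = -22228/(48841 + 117612*√22)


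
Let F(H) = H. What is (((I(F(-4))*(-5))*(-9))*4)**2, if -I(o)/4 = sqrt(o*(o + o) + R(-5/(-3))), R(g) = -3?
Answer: 15033600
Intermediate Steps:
I(o) = -4*sqrt(-3 + 2*o**2) (I(o) = -4*sqrt(o*(o + o) - 3) = -4*sqrt(o*(2*o) - 3) = -4*sqrt(2*o**2 - 3) = -4*sqrt(-3 + 2*o**2))
(((I(F(-4))*(-5))*(-9))*4)**2 = (((-4*sqrt(-3 + 2*(-4)**2)*(-5))*(-9))*4)**2 = (((-4*sqrt(-3 + 2*16)*(-5))*(-9))*4)**2 = (((-4*sqrt(-3 + 32)*(-5))*(-9))*4)**2 = (((-4*sqrt(29)*(-5))*(-9))*4)**2 = (((20*sqrt(29))*(-9))*4)**2 = (-180*sqrt(29)*4)**2 = (-720*sqrt(29))**2 = 15033600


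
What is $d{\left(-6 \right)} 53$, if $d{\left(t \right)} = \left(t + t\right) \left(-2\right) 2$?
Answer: $2544$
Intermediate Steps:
$d{\left(t \right)} = - 8 t$ ($d{\left(t \right)} = 2 t \left(-2\right) 2 = - 4 t 2 = - 8 t$)
$d{\left(-6 \right)} 53 = \left(-8\right) \left(-6\right) 53 = 48 \cdot 53 = 2544$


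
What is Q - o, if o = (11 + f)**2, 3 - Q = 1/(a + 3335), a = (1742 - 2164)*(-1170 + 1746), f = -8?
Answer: -1438421/239737 ≈ -6.0000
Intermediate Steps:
a = -243072 (a = -422*576 = -243072)
Q = 719212/239737 (Q = 3 - 1/(-243072 + 3335) = 3 - 1/(-239737) = 3 - 1*(-1/239737) = 3 + 1/239737 = 719212/239737 ≈ 3.0000)
o = 9 (o = (11 - 8)**2 = 3**2 = 9)
Q - o = 719212/239737 - 1*9 = 719212/239737 - 9 = -1438421/239737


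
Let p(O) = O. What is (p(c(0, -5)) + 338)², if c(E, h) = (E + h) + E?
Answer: 110889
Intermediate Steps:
c(E, h) = h + 2*E
(p(c(0, -5)) + 338)² = ((-5 + 2*0) + 338)² = ((-5 + 0) + 338)² = (-5 + 338)² = 333² = 110889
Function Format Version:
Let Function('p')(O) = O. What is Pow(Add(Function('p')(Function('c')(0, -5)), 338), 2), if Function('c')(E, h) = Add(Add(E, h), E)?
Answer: 110889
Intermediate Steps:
Function('c')(E, h) = Add(h, Mul(2, E))
Pow(Add(Function('p')(Function('c')(0, -5)), 338), 2) = Pow(Add(Add(-5, Mul(2, 0)), 338), 2) = Pow(Add(Add(-5, 0), 338), 2) = Pow(Add(-5, 338), 2) = Pow(333, 2) = 110889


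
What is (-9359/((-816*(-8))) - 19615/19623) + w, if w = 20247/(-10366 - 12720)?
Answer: -31991791015/9664353664 ≈ -3.3103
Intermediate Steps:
w = -1191/1358 (w = 20247/(-23086) = 20247*(-1/23086) = -1191/1358 ≈ -0.87702)
(-9359/((-816*(-8))) - 19615/19623) + w = (-9359/((-816*(-8))) - 19615/19623) - 1191/1358 = (-9359/6528 - 19615*1/19623) - 1191/1358 = (-9359*1/6528 - 19615/19623) - 1191/1358 = (-9359/6528 - 19615/19623) - 1191/1358 = -34633153/14233216 - 1191/1358 = -31991791015/9664353664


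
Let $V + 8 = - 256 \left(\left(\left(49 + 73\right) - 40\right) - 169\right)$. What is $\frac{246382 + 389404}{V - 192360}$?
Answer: $- \frac{317893}{85048} \approx -3.7378$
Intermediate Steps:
$V = 22264$ ($V = -8 - 256 \left(\left(\left(49 + 73\right) - 40\right) - 169\right) = -8 - 256 \left(\left(122 - 40\right) - 169\right) = -8 - 256 \left(82 - 169\right) = -8 - -22272 = -8 + 22272 = 22264$)
$\frac{246382 + 389404}{V - 192360} = \frac{246382 + 389404}{22264 - 192360} = \frac{635786}{-170096} = 635786 \left(- \frac{1}{170096}\right) = - \frac{317893}{85048}$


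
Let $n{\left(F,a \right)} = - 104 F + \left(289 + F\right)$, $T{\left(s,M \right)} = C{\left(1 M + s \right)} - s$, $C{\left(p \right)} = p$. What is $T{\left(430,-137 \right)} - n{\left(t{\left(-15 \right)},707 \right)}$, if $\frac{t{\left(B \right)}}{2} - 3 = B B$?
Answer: $46542$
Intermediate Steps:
$t{\left(B \right)} = 6 + 2 B^{2}$ ($t{\left(B \right)} = 6 + 2 B B = 6 + 2 B^{2}$)
$T{\left(s,M \right)} = M$ ($T{\left(s,M \right)} = \left(1 M + s\right) - s = \left(M + s\right) - s = M$)
$n{\left(F,a \right)} = 289 - 103 F$
$T{\left(430,-137 \right)} - n{\left(t{\left(-15 \right)},707 \right)} = -137 - \left(289 - 103 \left(6 + 2 \left(-15\right)^{2}\right)\right) = -137 - \left(289 - 103 \left(6 + 2 \cdot 225\right)\right) = -137 - \left(289 - 103 \left(6 + 450\right)\right) = -137 - \left(289 - 46968\right) = -137 - -46679 = -137 + 46679 = 46542$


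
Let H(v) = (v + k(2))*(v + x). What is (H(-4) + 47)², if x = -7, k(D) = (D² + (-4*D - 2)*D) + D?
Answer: 60025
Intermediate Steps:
k(D) = D + D² + D*(-2 - 4*D) (k(D) = (D² + (-2 - 4*D)*D) + D = (D² + D*(-2 - 4*D)) + D = D + D² + D*(-2 - 4*D))
H(v) = (-14 + v)*(-7 + v) (H(v) = (v - 1*2*(1 + 3*2))*(v - 7) = (v - 1*2*(1 + 6))*(-7 + v) = (v - 1*2*7)*(-7 + v) = (v - 14)*(-7 + v) = (-14 + v)*(-7 + v))
(H(-4) + 47)² = ((98 + (-4)² - 21*(-4)) + 47)² = ((98 + 16 + 84) + 47)² = (198 + 47)² = 245² = 60025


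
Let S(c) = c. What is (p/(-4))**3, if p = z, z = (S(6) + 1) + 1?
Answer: -8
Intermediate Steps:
z = 8 (z = (6 + 1) + 1 = 7 + 1 = 8)
p = 8
(p/(-4))**3 = (8/(-4))**3 = (8*(-1/4))**3 = (-2)**3 = -8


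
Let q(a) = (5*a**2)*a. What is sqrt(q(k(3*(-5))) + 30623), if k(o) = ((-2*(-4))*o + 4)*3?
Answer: I*sqrt(210690337) ≈ 14515.0*I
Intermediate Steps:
k(o) = 12 + 24*o (k(o) = (8*o + 4)*3 = (4 + 8*o)*3 = 12 + 24*o)
q(a) = 5*a**3
sqrt(q(k(3*(-5))) + 30623) = sqrt(5*(12 + 24*(3*(-5)))**3 + 30623) = sqrt(5*(12 + 24*(-15))**3 + 30623) = sqrt(5*(12 - 360)**3 + 30623) = sqrt(5*(-348)**3 + 30623) = sqrt(5*(-42144192) + 30623) = sqrt(-210720960 + 30623) = sqrt(-210690337) = I*sqrt(210690337)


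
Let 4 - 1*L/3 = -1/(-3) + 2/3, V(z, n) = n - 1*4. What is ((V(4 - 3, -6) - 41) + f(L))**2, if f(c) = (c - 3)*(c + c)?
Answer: 3249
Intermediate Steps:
V(z, n) = -4 + n (V(z, n) = n - 4 = -4 + n)
L = 9 (L = 12 - 3*(-1/(-3) + 2/3) = 12 - 3*(-1*(-1/3) + 2*(1/3)) = 12 - 3*(1/3 + 2/3) = 12 - 3*1 = 12 - 3 = 9)
f(c) = 2*c*(-3 + c) (f(c) = (-3 + c)*(2*c) = 2*c*(-3 + c))
((V(4 - 3, -6) - 41) + f(L))**2 = (((-4 - 6) - 41) + 2*9*(-3 + 9))**2 = ((-10 - 41) + 2*9*6)**2 = (-51 + 108)**2 = 57**2 = 3249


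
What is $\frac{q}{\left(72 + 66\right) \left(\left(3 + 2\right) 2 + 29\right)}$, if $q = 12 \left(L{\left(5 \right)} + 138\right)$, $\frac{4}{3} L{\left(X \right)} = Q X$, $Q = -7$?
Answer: $\frac{149}{598} \approx 0.24916$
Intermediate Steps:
$L{\left(X \right)} = - \frac{21 X}{4}$ ($L{\left(X \right)} = \frac{3 \left(- 7 X\right)}{4} = - \frac{21 X}{4}$)
$q = 1341$ ($q = 12 \left(\left(- \frac{21}{4}\right) 5 + 138\right) = 12 \left(- \frac{105}{4} + 138\right) = 12 \cdot \frac{447}{4} = 1341$)
$\frac{q}{\left(72 + 66\right) \left(\left(3 + 2\right) 2 + 29\right)} = \frac{1341}{\left(72 + 66\right) \left(\left(3 + 2\right) 2 + 29\right)} = \frac{1341}{138 \left(5 \cdot 2 + 29\right)} = \frac{1341}{138 \left(10 + 29\right)} = \frac{1341}{138 \cdot 39} = \frac{1341}{5382} = 1341 \cdot \frac{1}{5382} = \frac{149}{598}$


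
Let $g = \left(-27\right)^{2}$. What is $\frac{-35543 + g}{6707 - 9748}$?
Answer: $\frac{34814}{3041} \approx 11.448$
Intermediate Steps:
$g = 729$
$\frac{-35543 + g}{6707 - 9748} = \frac{-35543 + 729}{6707 - 9748} = - \frac{34814}{-3041} = \left(-34814\right) \left(- \frac{1}{3041}\right) = \frac{34814}{3041}$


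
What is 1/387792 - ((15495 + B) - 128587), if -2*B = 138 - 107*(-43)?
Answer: 44775046009/387792 ≈ 1.1546e+5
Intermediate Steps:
B = -4739/2 (B = -(138 - 107*(-43))/2 = -(138 + 4601)/2 = -½*4739 = -4739/2 ≈ -2369.5)
1/387792 - ((15495 + B) - 128587) = 1/387792 - ((15495 - 4739/2) - 128587) = 1/387792 - (26251/2 - 128587) = 1/387792 - 1*(-230923/2) = 1/387792 + 230923/2 = 44775046009/387792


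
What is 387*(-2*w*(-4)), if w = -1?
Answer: -3096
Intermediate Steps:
387*(-2*w*(-4)) = 387*(-2*(-1)*(-4)) = 387*(2*(-4)) = 387*(-8) = -3096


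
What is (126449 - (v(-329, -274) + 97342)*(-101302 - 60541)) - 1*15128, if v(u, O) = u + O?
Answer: 15656641298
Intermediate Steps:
v(u, O) = O + u
(126449 - (v(-329, -274) + 97342)*(-101302 - 60541)) - 1*15128 = (126449 - ((-274 - 329) + 97342)*(-101302 - 60541)) - 1*15128 = (126449 - (-603 + 97342)*(-161843)) - 15128 = (126449 - 96739*(-161843)) - 15128 = (126449 - 1*(-15656529977)) - 15128 = (126449 + 15656529977) - 15128 = 15656656426 - 15128 = 15656641298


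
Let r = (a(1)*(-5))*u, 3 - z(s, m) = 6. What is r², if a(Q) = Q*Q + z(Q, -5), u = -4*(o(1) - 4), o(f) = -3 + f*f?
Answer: 57600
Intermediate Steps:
o(f) = -3 + f²
z(s, m) = -3 (z(s, m) = 3 - 1*6 = 3 - 6 = -3)
u = 24 (u = -4*((-3 + 1²) - 4) = -4*((-3 + 1) - 4) = -4*(-2 - 4) = -4*(-6) = 24)
a(Q) = -3 + Q² (a(Q) = Q*Q - 3 = Q² - 3 = -3 + Q²)
r = 240 (r = ((-3 + 1²)*(-5))*24 = ((-3 + 1)*(-5))*24 = -2*(-5)*24 = 10*24 = 240)
r² = 240² = 57600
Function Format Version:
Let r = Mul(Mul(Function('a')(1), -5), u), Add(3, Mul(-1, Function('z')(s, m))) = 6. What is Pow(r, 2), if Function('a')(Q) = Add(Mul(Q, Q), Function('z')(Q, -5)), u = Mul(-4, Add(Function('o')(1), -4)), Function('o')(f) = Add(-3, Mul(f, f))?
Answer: 57600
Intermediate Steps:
Function('o')(f) = Add(-3, Pow(f, 2))
Function('z')(s, m) = -3 (Function('z')(s, m) = Add(3, Mul(-1, 6)) = Add(3, -6) = -3)
u = 24 (u = Mul(-4, Add(Add(-3, Pow(1, 2)), -4)) = Mul(-4, Add(Add(-3, 1), -4)) = Mul(-4, Add(-2, -4)) = Mul(-4, -6) = 24)
Function('a')(Q) = Add(-3, Pow(Q, 2)) (Function('a')(Q) = Add(Mul(Q, Q), -3) = Add(Pow(Q, 2), -3) = Add(-3, Pow(Q, 2)))
r = 240 (r = Mul(Mul(Add(-3, Pow(1, 2)), -5), 24) = Mul(Mul(Add(-3, 1), -5), 24) = Mul(Mul(-2, -5), 24) = Mul(10, 24) = 240)
Pow(r, 2) = Pow(240, 2) = 57600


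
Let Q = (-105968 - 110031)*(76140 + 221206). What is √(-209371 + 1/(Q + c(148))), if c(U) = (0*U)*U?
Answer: I*√17625771252579931917411210/9175205522 ≈ 457.57*I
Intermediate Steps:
c(U) = 0 (c(U) = 0*U = 0)
Q = -64226438654 (Q = -215999*297346 = -64226438654)
√(-209371 + 1/(Q + c(148))) = √(-209371 + 1/(-64226438654 + 0)) = √(-209371 + 1/(-64226438654)) = √(-209371 - 1/64226438654) = √(-13447153687426635/64226438654) = I*√17625771252579931917411210/9175205522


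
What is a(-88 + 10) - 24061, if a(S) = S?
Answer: -24139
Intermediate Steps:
a(-88 + 10) - 24061 = (-88 + 10) - 24061 = -78 - 24061 = -24139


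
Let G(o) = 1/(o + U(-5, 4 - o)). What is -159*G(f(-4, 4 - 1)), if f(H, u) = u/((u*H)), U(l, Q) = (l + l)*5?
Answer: 212/67 ≈ 3.1642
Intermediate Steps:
U(l, Q) = 10*l (U(l, Q) = (2*l)*5 = 10*l)
f(H, u) = 1/H (f(H, u) = u/((H*u)) = u*(1/(H*u)) = 1/H)
G(o) = 1/(-50 + o) (G(o) = 1/(o + 10*(-5)) = 1/(o - 50) = 1/(-50 + o))
-159*G(f(-4, 4 - 1)) = -159/(-50 + 1/(-4)) = -159/(-50 - ¼) = -159/(-201/4) = -159*(-4/201) = 212/67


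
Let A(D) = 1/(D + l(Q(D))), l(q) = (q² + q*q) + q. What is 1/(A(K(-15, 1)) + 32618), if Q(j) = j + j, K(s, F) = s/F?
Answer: 1755/57244591 ≈ 3.0658e-5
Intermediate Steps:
Q(j) = 2*j
l(q) = q + 2*q² (l(q) = (q² + q²) + q = 2*q² + q = q + 2*q²)
A(D) = 1/(D + 2*D*(1 + 4*D)) (A(D) = 1/(D + (2*D)*(1 + 2*(2*D))) = 1/(D + (2*D)*(1 + 4*D)) = 1/(D + 2*D*(1 + 4*D)))
1/(A(K(-15, 1)) + 32618) = 1/(1/(((-15/1))*(3 + 8*(-15/1))) + 32618) = 1/(1/(((-15*1))*(3 + 8*(-15*1))) + 32618) = 1/(1/((-15)*(3 + 8*(-15))) + 32618) = 1/(-1/(15*(3 - 120)) + 32618) = 1/(-1/15/(-117) + 32618) = 1/(-1/15*(-1/117) + 32618) = 1/(1/1755 + 32618) = 1/(57244591/1755) = 1755/57244591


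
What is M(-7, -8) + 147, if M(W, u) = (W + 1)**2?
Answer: 183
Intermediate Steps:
M(W, u) = (1 + W)**2
M(-7, -8) + 147 = (1 - 7)**2 + 147 = (-6)**2 + 147 = 36 + 147 = 183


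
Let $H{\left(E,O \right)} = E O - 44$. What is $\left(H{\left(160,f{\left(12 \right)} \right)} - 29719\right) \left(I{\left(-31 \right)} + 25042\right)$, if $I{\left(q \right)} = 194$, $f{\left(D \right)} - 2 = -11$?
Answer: $-787438908$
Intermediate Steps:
$f{\left(D \right)} = -9$ ($f{\left(D \right)} = 2 - 11 = -9$)
$H{\left(E,O \right)} = -44 + E O$
$\left(H{\left(160,f{\left(12 \right)} \right)} - 29719\right) \left(I{\left(-31 \right)} + 25042\right) = \left(\left(-44 + 160 \left(-9\right)\right) - 29719\right) \left(194 + 25042\right) = \left(\left(-44 - 1440\right) - 29719\right) 25236 = \left(-1484 - 29719\right) 25236 = \left(-31203\right) 25236 = -787438908$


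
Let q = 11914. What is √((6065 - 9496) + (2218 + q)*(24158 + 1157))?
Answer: √357748149 ≈ 18914.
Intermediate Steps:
√((6065 - 9496) + (2218 + q)*(24158 + 1157)) = √((6065 - 9496) + (2218 + 11914)*(24158 + 1157)) = √(-3431 + 14132*25315) = √(-3431 + 357751580) = √357748149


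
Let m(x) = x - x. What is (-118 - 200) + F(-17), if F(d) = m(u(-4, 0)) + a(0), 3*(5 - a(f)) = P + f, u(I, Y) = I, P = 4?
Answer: -943/3 ≈ -314.33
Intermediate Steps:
m(x) = 0
a(f) = 11/3 - f/3 (a(f) = 5 - (4 + f)/3 = 5 + (-4/3 - f/3) = 11/3 - f/3)
F(d) = 11/3 (F(d) = 0 + (11/3 - ⅓*0) = 0 + (11/3 + 0) = 0 + 11/3 = 11/3)
(-118 - 200) + F(-17) = (-118 - 200) + 11/3 = -318 + 11/3 = -943/3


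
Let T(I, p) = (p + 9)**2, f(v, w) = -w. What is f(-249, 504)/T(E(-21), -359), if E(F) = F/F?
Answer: -18/4375 ≈ -0.0041143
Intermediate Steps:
E(F) = 1
T(I, p) = (9 + p)**2
f(-249, 504)/T(E(-21), -359) = (-1*504)/((9 - 359)**2) = -504/((-350)**2) = -504/122500 = -504*1/122500 = -18/4375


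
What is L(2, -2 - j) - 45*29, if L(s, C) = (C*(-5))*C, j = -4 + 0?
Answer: -1325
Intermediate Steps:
j = -4
L(s, C) = -5*C**2 (L(s, C) = (-5*C)*C = -5*C**2)
L(2, -2 - j) - 45*29 = -5*(-2 - 1*(-4))**2 - 45*29 = -5*(-2 + 4)**2 - 1305 = -5*2**2 - 1305 = -5*4 - 1305 = -20 - 1305 = -1325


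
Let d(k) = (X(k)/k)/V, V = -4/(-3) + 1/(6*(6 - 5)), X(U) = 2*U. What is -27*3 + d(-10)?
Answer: -239/3 ≈ -79.667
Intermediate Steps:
V = 3/2 (V = -4*(-1/3) + 1/(6*1) = 4/3 + 1/6 = 3/2 ≈ 1.5000)
d(k) = 4/3 (d(k) = ((2*k)/k)/(3/2) = 2*(2/3) = 4/3)
-27*3 + d(-10) = -27*3 + 4/3 = -81 + 4/3 = -239/3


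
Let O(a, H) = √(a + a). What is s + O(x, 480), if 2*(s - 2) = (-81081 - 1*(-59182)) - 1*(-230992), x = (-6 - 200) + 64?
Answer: 209097/2 + 2*I*√71 ≈ 1.0455e+5 + 16.852*I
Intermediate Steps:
x = -142 (x = -206 + 64 = -142)
O(a, H) = √2*√a (O(a, H) = √(2*a) = √2*√a)
s = 209097/2 (s = 2 + ((-81081 - 1*(-59182)) - 1*(-230992))/2 = 2 + ((-81081 + 59182) + 230992)/2 = 2 + (-21899 + 230992)/2 = 2 + (½)*209093 = 2 + 209093/2 = 209097/2 ≈ 1.0455e+5)
s + O(x, 480) = 209097/2 + √2*√(-142) = 209097/2 + √2*(I*√142) = 209097/2 + 2*I*√71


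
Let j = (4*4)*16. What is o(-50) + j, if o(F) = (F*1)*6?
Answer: -44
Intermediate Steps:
j = 256 (j = 16*16 = 256)
o(F) = 6*F (o(F) = F*6 = 6*F)
o(-50) + j = 6*(-50) + 256 = -300 + 256 = -44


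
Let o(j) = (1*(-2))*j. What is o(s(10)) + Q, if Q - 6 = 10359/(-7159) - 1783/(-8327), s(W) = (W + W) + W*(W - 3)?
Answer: -10446155678/59612993 ≈ -175.23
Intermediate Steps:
s(W) = 2*W + W*(-3 + W)
o(j) = -2*j
Q = 284183062/59612993 (Q = 6 + (10359/(-7159) - 1783/(-8327)) = 6 + (10359*(-1/7159) - 1783*(-1/8327)) = 6 + (-10359/7159 + 1783/8327) = 6 - 73494896/59612993 = 284183062/59612993 ≈ 4.7671)
o(s(10)) + Q = -20*(-1 + 10) + 284183062/59612993 = -20*9 + 284183062/59612993 = -2*90 + 284183062/59612993 = -180 + 284183062/59612993 = -10446155678/59612993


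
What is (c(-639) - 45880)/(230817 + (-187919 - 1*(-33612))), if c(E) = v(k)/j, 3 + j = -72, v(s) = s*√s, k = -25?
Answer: -4588/7651 + I/45906 ≈ -0.59966 + 2.1784e-5*I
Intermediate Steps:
v(s) = s^(3/2)
j = -75 (j = -3 - 72 = -75)
c(E) = 5*I/3 (c(E) = (-25)^(3/2)/(-75) = -125*I*(-1/75) = 5*I/3)
(c(-639) - 45880)/(230817 + (-187919 - 1*(-33612))) = (5*I/3 - 45880)/(230817 + (-187919 - 1*(-33612))) = (-45880 + 5*I/3)/(230817 + (-187919 + 33612)) = (-45880 + 5*I/3)/(230817 - 154307) = (-45880 + 5*I/3)/76510 = (-45880 + 5*I/3)*(1/76510) = -4588/7651 + I/45906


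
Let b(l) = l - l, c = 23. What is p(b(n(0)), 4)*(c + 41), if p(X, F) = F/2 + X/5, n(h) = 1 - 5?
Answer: 128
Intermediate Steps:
n(h) = -4
b(l) = 0
p(X, F) = F/2 + X/5 (p(X, F) = F*(½) + X*(⅕) = F/2 + X/5)
p(b(n(0)), 4)*(c + 41) = ((½)*4 + (⅕)*0)*(23 + 41) = (2 + 0)*64 = 2*64 = 128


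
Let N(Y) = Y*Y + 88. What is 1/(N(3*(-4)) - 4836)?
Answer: -1/4604 ≈ -0.00021720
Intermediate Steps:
N(Y) = 88 + Y**2 (N(Y) = Y**2 + 88 = 88 + Y**2)
1/(N(3*(-4)) - 4836) = 1/((88 + (3*(-4))**2) - 4836) = 1/((88 + (-12)**2) - 4836) = 1/((88 + 144) - 4836) = 1/(232 - 4836) = 1/(-4604) = -1/4604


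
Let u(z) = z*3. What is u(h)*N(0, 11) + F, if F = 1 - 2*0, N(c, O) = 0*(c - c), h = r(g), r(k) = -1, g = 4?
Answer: 1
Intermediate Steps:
h = -1
N(c, O) = 0 (N(c, O) = 0*0 = 0)
u(z) = 3*z
F = 1 (F = 1 + 0 = 1)
u(h)*N(0, 11) + F = (3*(-1))*0 + 1 = -3*0 + 1 = 0 + 1 = 1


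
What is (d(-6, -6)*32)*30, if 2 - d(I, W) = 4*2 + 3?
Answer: -8640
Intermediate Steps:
d(I, W) = -9 (d(I, W) = 2 - (4*2 + 3) = 2 - (8 + 3) = 2 - 1*11 = 2 - 11 = -9)
(d(-6, -6)*32)*30 = -9*32*30 = -288*30 = -8640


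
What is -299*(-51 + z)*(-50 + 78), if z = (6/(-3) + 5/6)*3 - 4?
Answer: 489762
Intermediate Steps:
z = -15/2 (z = (6*(-1/3) + 5*(1/6))*3 - 4 = (-2 + 5/6)*3 - 4 = -7/6*3 - 4 = -7/2 - 4 = -15/2 ≈ -7.5000)
-299*(-51 + z)*(-50 + 78) = -299*(-51 - 15/2)*(-50 + 78) = -(-34983)*28/2 = -299*(-1638) = 489762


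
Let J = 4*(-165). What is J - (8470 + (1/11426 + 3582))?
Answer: -145247313/11426 ≈ -12712.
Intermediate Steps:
J = -660
J - (8470 + (1/11426 + 3582)) = -660 - (8470 + (1/11426 + 3582)) = -660 - (8470 + 40927933/11426) = -660 - 1*137706153/11426 = -660 - 137706153/11426 = -145247313/11426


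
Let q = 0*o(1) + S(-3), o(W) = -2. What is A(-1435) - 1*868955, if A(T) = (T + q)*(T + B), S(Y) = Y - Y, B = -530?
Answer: 1950820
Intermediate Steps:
S(Y) = 0
q = 0 (q = 0*(-2) + 0 = 0 + 0 = 0)
A(T) = T*(-530 + T) (A(T) = (T + 0)*(T - 530) = T*(-530 + T))
A(-1435) - 1*868955 = -1435*(-530 - 1435) - 1*868955 = -1435*(-1965) - 868955 = 2819775 - 868955 = 1950820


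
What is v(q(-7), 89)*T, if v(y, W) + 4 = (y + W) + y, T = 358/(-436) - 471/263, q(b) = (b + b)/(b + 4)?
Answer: -42380665/172002 ≈ -246.40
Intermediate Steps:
q(b) = 2*b/(4 + b) (q(b) = (2*b)/(4 + b) = 2*b/(4 + b))
T = -149755/57334 (T = 358*(-1/436) - 471*1/263 = -179/218 - 471/263 = -149755/57334 ≈ -2.6120)
v(y, W) = -4 + W + 2*y (v(y, W) = -4 + ((y + W) + y) = -4 + ((W + y) + y) = -4 + (W + 2*y) = -4 + W + 2*y)
v(q(-7), 89)*T = (-4 + 89 + 2*(2*(-7)/(4 - 7)))*(-149755/57334) = (-4 + 89 + 2*(2*(-7)/(-3)))*(-149755/57334) = (-4 + 89 + 2*(2*(-7)*(-⅓)))*(-149755/57334) = (-4 + 89 + 2*(14/3))*(-149755/57334) = (-4 + 89 + 28/3)*(-149755/57334) = (283/3)*(-149755/57334) = -42380665/172002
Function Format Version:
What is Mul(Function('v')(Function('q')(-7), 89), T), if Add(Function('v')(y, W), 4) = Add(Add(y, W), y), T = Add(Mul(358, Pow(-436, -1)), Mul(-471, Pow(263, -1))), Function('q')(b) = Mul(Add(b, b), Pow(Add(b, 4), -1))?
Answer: Rational(-42380665, 172002) ≈ -246.40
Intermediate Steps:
Function('q')(b) = Mul(2, b, Pow(Add(4, b), -1)) (Function('q')(b) = Mul(Mul(2, b), Pow(Add(4, b), -1)) = Mul(2, b, Pow(Add(4, b), -1)))
T = Rational(-149755, 57334) (T = Add(Mul(358, Rational(-1, 436)), Mul(-471, Rational(1, 263))) = Add(Rational(-179, 218), Rational(-471, 263)) = Rational(-149755, 57334) ≈ -2.6120)
Function('v')(y, W) = Add(-4, W, Mul(2, y)) (Function('v')(y, W) = Add(-4, Add(Add(y, W), y)) = Add(-4, Add(Add(W, y), y)) = Add(-4, Add(W, Mul(2, y))) = Add(-4, W, Mul(2, y)))
Mul(Function('v')(Function('q')(-7), 89), T) = Mul(Add(-4, 89, Mul(2, Mul(2, -7, Pow(Add(4, -7), -1)))), Rational(-149755, 57334)) = Mul(Add(-4, 89, Mul(2, Mul(2, -7, Pow(-3, -1)))), Rational(-149755, 57334)) = Mul(Add(-4, 89, Mul(2, Mul(2, -7, Rational(-1, 3)))), Rational(-149755, 57334)) = Mul(Add(-4, 89, Mul(2, Rational(14, 3))), Rational(-149755, 57334)) = Mul(Add(-4, 89, Rational(28, 3)), Rational(-149755, 57334)) = Mul(Rational(283, 3), Rational(-149755, 57334)) = Rational(-42380665, 172002)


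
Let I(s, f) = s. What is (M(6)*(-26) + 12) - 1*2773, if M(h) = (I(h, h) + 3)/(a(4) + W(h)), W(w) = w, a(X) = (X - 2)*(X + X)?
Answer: -30488/11 ≈ -2771.6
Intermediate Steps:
a(X) = 2*X*(-2 + X) (a(X) = (-2 + X)*(2*X) = 2*X*(-2 + X))
M(h) = (3 + h)/(16 + h) (M(h) = (h + 3)/(2*4*(-2 + 4) + h) = (3 + h)/(2*4*2 + h) = (3 + h)/(16 + h))
(M(6)*(-26) + 12) - 1*2773 = (((3 + 6)/(16 + 6))*(-26) + 12) - 1*2773 = ((9/22)*(-26) + 12) - 2773 = (-117/11 + 12) - 2773 = 15/11 - 2773 = -30488/11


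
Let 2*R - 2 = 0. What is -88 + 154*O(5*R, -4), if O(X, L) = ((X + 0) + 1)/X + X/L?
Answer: -957/10 ≈ -95.700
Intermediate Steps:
R = 1 (R = 1 + (½)*0 = 1 + 0 = 1)
O(X, L) = X/L + (1 + X)/X (O(X, L) = (X + 1)/X + X/L = (1 + X)/X + X/L = X/L + (1 + X)/X)
-88 + 154*O(5*R, -4) = -88 + 154*(1 + 1/(5*1) + (5*1)/(-4)) = -88 + 154*(1 + 1/5 + 5*(-¼)) = -88 + 154*(1 + ⅕ - 5/4) = -88 + 154*(-1/20) = -88 - 77/10 = -957/10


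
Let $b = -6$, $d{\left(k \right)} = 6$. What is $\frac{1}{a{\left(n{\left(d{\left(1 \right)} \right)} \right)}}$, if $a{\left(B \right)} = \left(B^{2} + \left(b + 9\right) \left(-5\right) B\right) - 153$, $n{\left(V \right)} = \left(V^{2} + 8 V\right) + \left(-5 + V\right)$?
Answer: $\frac{1}{5797} \approx 0.0001725$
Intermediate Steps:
$n{\left(V \right)} = -5 + V^{2} + 9 V$
$a{\left(B \right)} = -153 + B^{2} - 15 B$ ($a{\left(B \right)} = \left(B^{2} + \left(-6 + 9\right) \left(-5\right) B\right) - 153 = \left(B^{2} + 3 \left(-5\right) B\right) - 153 = \left(B^{2} - 15 B\right) - 153 = -153 + B^{2} - 15 B$)
$\frac{1}{a{\left(n{\left(d{\left(1 \right)} \right)} \right)}} = \frac{1}{-153 + \left(-5 + 6^{2} + 9 \cdot 6\right)^{2} - 15 \left(-5 + 6^{2} + 9 \cdot 6\right)} = \frac{1}{-153 + \left(-5 + 36 + 54\right)^{2} - 15 \left(-5 + 36 + 54\right)} = \frac{1}{-153 + 85^{2} - 1275} = \frac{1}{-153 + 7225 - 1275} = \frac{1}{5797}$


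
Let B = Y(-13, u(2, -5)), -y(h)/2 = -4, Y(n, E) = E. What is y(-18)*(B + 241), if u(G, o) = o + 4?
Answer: 1920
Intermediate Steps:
u(G, o) = 4 + o
y(h) = 8 (y(h) = -2*(-4) = 8)
B = -1 (B = 4 - 5 = -1)
y(-18)*(B + 241) = 8*(-1 + 241) = 8*240 = 1920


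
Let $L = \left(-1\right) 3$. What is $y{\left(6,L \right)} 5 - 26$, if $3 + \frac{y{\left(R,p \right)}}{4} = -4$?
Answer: $-166$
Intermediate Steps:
$L = -3$
$y{\left(R,p \right)} = -28$ ($y{\left(R,p \right)} = -12 + 4 \left(-4\right) = -12 - 16 = -28$)
$y{\left(6,L \right)} 5 - 26 = \left(-28\right) 5 - 26 = -140 - 26 = -166$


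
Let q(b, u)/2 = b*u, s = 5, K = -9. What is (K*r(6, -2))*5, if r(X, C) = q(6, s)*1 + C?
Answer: -2610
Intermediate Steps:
q(b, u) = 2*b*u (q(b, u) = 2*(b*u) = 2*b*u)
r(X, C) = 60 + C (r(X, C) = (2*6*5)*1 + C = 60*1 + C = 60 + C)
(K*r(6, -2))*5 = -9*(60 - 2)*5 = -9*58*5 = -522*5 = -2610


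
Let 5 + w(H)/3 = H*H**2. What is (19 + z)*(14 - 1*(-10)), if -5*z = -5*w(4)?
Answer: 4704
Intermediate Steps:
w(H) = -15 + 3*H**3 (w(H) = -15 + 3*(H*H**2) = -15 + 3*H**3)
z = 177 (z = -(-1)*(-15 + 3*4**3) = -(-1)*(-15 + 3*64) = -(-1)*(-15 + 192) = -(-1)*177 = -1/5*(-885) = 177)
(19 + z)*(14 - 1*(-10)) = (19 + 177)*(14 - 1*(-10)) = 196*(14 + 10) = 196*24 = 4704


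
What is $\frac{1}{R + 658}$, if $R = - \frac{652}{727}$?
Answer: $\frac{727}{477714} \approx 0.0015218$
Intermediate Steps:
$R = - \frac{652}{727}$ ($R = \left(-652\right) \frac{1}{727} = - \frac{652}{727} \approx -0.89684$)
$\frac{1}{R + 658} = \frac{1}{- \frac{652}{727} + 658} = \frac{1}{\frac{477714}{727}} = \frac{727}{477714}$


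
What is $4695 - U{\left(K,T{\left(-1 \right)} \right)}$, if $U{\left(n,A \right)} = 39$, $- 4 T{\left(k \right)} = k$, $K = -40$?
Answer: $4656$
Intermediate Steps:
$T{\left(k \right)} = - \frac{k}{4}$
$4695 - U{\left(K,T{\left(-1 \right)} \right)} = 4695 - 39 = 4656$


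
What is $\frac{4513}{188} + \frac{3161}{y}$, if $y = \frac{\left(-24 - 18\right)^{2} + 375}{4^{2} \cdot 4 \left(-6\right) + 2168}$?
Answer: $\frac{1069827419}{402132} \approx 2660.4$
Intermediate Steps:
$y = \frac{2139}{1784}$ ($y = \frac{\left(-42\right)^{2} + 375}{16 \cdot 4 \left(-6\right) + 2168} = \frac{1764 + 375}{64 \left(-6\right) + 2168} = \frac{2139}{-384 + 2168} = \frac{2139}{1784} \approx 1.199$)
$\frac{4513}{188} + \frac{3161}{y} = \frac{4513}{188} + \frac{3161}{\frac{2139}{1784}} = 4513 \cdot \frac{1}{188} + 3161 \cdot \frac{1784}{2139} = \frac{4513}{188} + \frac{5639224}{2139} = \frac{1069827419}{402132}$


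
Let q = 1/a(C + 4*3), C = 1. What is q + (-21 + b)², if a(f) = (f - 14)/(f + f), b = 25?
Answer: -10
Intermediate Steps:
a(f) = (-14 + f)/(2*f) (a(f) = (-14 + f)/((2*f)) = (-14 + f)*(1/(2*f)) = (-14 + f)/(2*f))
q = -26 (q = 1/((-14 + (1 + 4*3))/(2*(1 + 4*3))) = 1/((-14 + (1 + 12))/(2*(1 + 12))) = 1/((½)*(-14 + 13)/13) = 1/((½)*(1/13)*(-1)) = 1/(-1/26) = -26)
q + (-21 + b)² = -26 + (-21 + 25)² = -26 + 4² = -26 + 16 = -10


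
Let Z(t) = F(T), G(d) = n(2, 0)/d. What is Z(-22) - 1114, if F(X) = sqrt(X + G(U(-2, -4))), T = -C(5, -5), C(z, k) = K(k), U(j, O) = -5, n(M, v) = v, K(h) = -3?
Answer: -1114 + sqrt(3) ≈ -1112.3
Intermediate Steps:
C(z, k) = -3
G(d) = 0 (G(d) = 0/d = 0)
T = 3 (T = -1*(-3) = 3)
F(X) = sqrt(X) (F(X) = sqrt(X + 0) = sqrt(X))
Z(t) = sqrt(3)
Z(-22) - 1114 = sqrt(3) - 1114 = -1114 + sqrt(3)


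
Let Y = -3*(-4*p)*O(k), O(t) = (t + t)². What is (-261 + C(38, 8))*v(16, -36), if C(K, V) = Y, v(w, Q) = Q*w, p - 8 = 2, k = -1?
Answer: -126144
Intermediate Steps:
O(t) = 4*t² (O(t) = (2*t)² = 4*t²)
p = 10 (p = 8 + 2 = 10)
Y = 480 (Y = -3*(-4*10)*4*(-1)² = -(-120)*4*1 = -(-120)*4 = -3*(-160) = 480)
C(K, V) = 480
(-261 + C(38, 8))*v(16, -36) = (-261 + 480)*(-36*16) = 219*(-576) = -126144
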